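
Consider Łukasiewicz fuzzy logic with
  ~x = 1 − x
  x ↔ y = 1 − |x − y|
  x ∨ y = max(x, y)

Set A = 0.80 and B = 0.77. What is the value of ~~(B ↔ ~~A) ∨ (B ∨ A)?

~A = 1 − 0.80 = 0.20
~~A = 1 − 0.20 = 0.80
B ↔ ~~A = 1 − |0.77 − 0.80| = 1 − 0.03 = 0.97
~(B ↔ ~~A) = 1 − 0.97 = 0.03
~~(B ↔ ~~A) = 1 − 0.03 = 0.97
B ∨ A = max(0.77, 0.80) = 0.80
~~(B ↔ ~~A) ∨ (B ∨ A) = max(0.97, 0.80) = 0.97

0.97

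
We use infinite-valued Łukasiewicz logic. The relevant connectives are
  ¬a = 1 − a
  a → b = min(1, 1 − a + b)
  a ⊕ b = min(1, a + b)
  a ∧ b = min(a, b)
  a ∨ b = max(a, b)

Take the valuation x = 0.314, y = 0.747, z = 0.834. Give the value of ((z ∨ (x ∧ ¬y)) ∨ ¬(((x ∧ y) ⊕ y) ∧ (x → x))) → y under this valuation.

0.913

¬y = 1 − 0.747 = 0.253
x ∧ ¬y = min(0.314, 0.253) = 0.253
z ∨ (x ∧ ¬y) = max(0.834, 0.253) = 0.834
x ∧ y = min(0.314, 0.747) = 0.314
(x ∧ y) ⊕ y = min(1, 0.314 + 0.747) = min(1, 1.061) = 1.000
x → x = min(1, 1 − 0.314 + 0.314) = min(1, 1.000) = 1.000
((x ∧ y) ⊕ y) ∧ (x → x) = min(1.000, 1.000) = 1.000
¬(((x ∧ y) ⊕ y) ∧ (x → x)) = 1 − 1.000 = 0.000
(z ∨ (x ∧ ¬y)) ∨ ¬(((x ∧ y) ⊕ y) ∧ (x → x)) = max(0.834, 0.000) = 0.834
((z ∨ (x ∧ ¬y)) ∨ ¬(((x ∧ y) ⊕ y) ∧ (x → x))) → y = min(1, 1 − 0.834 + 0.747) = min(1, 0.913) = 0.913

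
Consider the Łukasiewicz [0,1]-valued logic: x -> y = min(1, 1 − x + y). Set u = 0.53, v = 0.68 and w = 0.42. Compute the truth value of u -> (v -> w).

1.00

v -> w = min(1, 1 − 0.68 + 0.42) = min(1, 0.74) = 0.74
u -> (v -> w) = min(1, 1 − 0.53 + 0.74) = min(1, 1.21) = 1.00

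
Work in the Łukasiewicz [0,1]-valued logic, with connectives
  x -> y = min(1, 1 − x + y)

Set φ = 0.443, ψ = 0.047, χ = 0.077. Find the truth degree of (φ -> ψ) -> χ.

φ -> ψ = min(1, 1 − 0.443 + 0.047) = min(1, 0.604) = 0.604
(φ -> ψ) -> χ = min(1, 1 − 0.604 + 0.077) = min(1, 0.473) = 0.473

0.473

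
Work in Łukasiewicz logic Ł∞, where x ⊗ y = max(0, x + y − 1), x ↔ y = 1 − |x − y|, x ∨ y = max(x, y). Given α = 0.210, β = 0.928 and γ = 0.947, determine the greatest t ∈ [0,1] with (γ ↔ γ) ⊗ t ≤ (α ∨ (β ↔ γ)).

0.981

γ ↔ γ = 1 − |0.947 − 0.947| = 1 − 0.000 = 1.000
So the left factor is γ ↔ γ = 1.000.
β ↔ γ = 1 − |0.928 − 0.947| = 1 − 0.019 = 0.981
α ∨ (β ↔ γ) = max(0.210, 0.981) = 0.981
So the right-hand bound is α ∨ (β ↔ γ) = 0.981.
The residuum of the Łukasiewicz t-norm gives the supremum: min(1, 1 − 1.000 + 0.981).
1 − 1.000 + 0.981 = 0.981, so t = min(1, 0.981) = 0.981.
Check: 1.000 ⊗ 0.981 = max(0, 0.981) = 0.981 ≤ 0.981.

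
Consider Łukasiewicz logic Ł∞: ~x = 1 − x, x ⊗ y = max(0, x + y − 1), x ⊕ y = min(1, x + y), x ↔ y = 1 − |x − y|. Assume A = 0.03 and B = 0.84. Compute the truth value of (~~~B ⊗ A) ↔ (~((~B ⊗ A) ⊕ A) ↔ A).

0.94

~B = 1 − 0.84 = 0.16
~~B = 1 − 0.16 = 0.84
~~~B = 1 − 0.84 = 0.16
~~~B ⊗ A = max(0, 0.16 + 0.03 − 1) = max(0, -0.81) = 0.00
~B ⊗ A = max(0, 0.16 + 0.03 − 1) = max(0, -0.81) = 0.00
(~B ⊗ A) ⊕ A = min(1, 0.00 + 0.03) = min(1, 0.03) = 0.03
~((~B ⊗ A) ⊕ A) = 1 − 0.03 = 0.97
~((~B ⊗ A) ⊕ A) ↔ A = 1 − |0.97 − 0.03| = 1 − 0.94 = 0.06
(~~~B ⊗ A) ↔ (~((~B ⊗ A) ⊕ A) ↔ A) = 1 − |0.00 − 0.06| = 1 − 0.06 = 0.94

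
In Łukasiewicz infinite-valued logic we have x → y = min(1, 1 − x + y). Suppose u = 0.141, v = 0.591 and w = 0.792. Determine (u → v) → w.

u → v = min(1, 1 − 0.141 + 0.591) = min(1, 1.450) = 1.000
(u → v) → w = min(1, 1 − 1.000 + 0.792) = min(1, 0.792) = 0.792

0.792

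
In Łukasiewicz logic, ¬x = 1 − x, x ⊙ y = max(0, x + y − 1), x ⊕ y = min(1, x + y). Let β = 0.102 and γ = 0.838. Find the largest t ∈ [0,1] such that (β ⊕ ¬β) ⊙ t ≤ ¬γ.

0.162

¬β = 1 − 0.102 = 0.898
β ⊕ ¬β = min(1, 0.102 + 0.898) = min(1, 1.000) = 1.000
So the left factor is β ⊕ ¬β = 1.000.
¬γ = 1 − 0.838 = 0.162
So the right-hand bound is ¬γ = 0.162.
The residuum of the Łukasiewicz t-norm gives the supremum: min(1, 1 − 1.000 + 0.162).
1 − 1.000 + 0.162 = 0.162, so t = min(1, 0.162) = 0.162.
Check: 1.000 ⊙ 0.162 = max(0, 0.162) = 0.162 ≤ 0.162.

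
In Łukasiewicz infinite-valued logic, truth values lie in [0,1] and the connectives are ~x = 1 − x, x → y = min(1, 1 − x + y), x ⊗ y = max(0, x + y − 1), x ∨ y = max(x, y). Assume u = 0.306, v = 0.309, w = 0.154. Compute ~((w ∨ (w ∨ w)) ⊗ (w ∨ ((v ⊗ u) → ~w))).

w ∨ w = max(0.154, 0.154) = 0.154
w ∨ (w ∨ w) = max(0.154, 0.154) = 0.154
v ⊗ u = max(0, 0.309 + 0.306 − 1) = max(0, -0.385) = 0.000
~w = 1 − 0.154 = 0.846
(v ⊗ u) → ~w = min(1, 1 − 0.000 + 0.846) = min(1, 1.846) = 1.000
w ∨ ((v ⊗ u) → ~w) = max(0.154, 1.000) = 1.000
(w ∨ (w ∨ w)) ⊗ (w ∨ ((v ⊗ u) → ~w)) = max(0, 0.154 + 1.000 − 1) = max(0, 0.154) = 0.154
~((w ∨ (w ∨ w)) ⊗ (w ∨ ((v ⊗ u) → ~w))) = 1 − 0.154 = 0.846

0.846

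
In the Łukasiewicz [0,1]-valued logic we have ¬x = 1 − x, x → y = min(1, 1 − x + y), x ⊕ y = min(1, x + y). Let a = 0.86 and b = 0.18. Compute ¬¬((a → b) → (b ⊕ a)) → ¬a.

a → b = min(1, 1 − 0.86 + 0.18) = min(1, 0.32) = 0.32
b ⊕ a = min(1, 0.18 + 0.86) = min(1, 1.04) = 1.00
(a → b) → (b ⊕ a) = min(1, 1 − 0.32 + 1.00) = min(1, 1.68) = 1.00
¬((a → b) → (b ⊕ a)) = 1 − 1.00 = 0.00
¬¬((a → b) → (b ⊕ a)) = 1 − 0.00 = 1.00
¬a = 1 − 0.86 = 0.14
¬¬((a → b) → (b ⊕ a)) → ¬a = min(1, 1 − 1.00 + 0.14) = min(1, 0.14) = 0.14

0.14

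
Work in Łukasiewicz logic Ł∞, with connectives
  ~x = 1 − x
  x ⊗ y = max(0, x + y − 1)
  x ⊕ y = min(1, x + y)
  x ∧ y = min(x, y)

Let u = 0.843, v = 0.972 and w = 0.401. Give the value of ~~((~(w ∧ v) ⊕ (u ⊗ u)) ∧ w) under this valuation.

w ∧ v = min(0.401, 0.972) = 0.401
~(w ∧ v) = 1 − 0.401 = 0.599
u ⊗ u = max(0, 0.843 + 0.843 − 1) = max(0, 0.686) = 0.686
~(w ∧ v) ⊕ (u ⊗ u) = min(1, 0.599 + 0.686) = min(1, 1.285) = 1.000
(~(w ∧ v) ⊕ (u ⊗ u)) ∧ w = min(1.000, 0.401) = 0.401
~((~(w ∧ v) ⊕ (u ⊗ u)) ∧ w) = 1 − 0.401 = 0.599
~~((~(w ∧ v) ⊕ (u ⊗ u)) ∧ w) = 1 − 0.599 = 0.401

0.401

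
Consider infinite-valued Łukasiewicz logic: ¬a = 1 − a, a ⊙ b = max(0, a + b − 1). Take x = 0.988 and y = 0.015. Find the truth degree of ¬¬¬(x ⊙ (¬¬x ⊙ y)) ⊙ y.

0.015

¬x = 1 − 0.988 = 0.012
¬¬x = 1 − 0.012 = 0.988
¬¬x ⊙ y = max(0, 0.988 + 0.015 − 1) = max(0, 0.003) = 0.003
x ⊙ (¬¬x ⊙ y) = max(0, 0.988 + 0.003 − 1) = max(0, -0.009) = 0.000
¬(x ⊙ (¬¬x ⊙ y)) = 1 − 0.000 = 1.000
¬¬(x ⊙ (¬¬x ⊙ y)) = 1 − 1.000 = 0.000
¬¬¬(x ⊙ (¬¬x ⊙ y)) = 1 − 0.000 = 1.000
¬¬¬(x ⊙ (¬¬x ⊙ y)) ⊙ y = max(0, 1.000 + 0.015 − 1) = max(0, 0.015) = 0.015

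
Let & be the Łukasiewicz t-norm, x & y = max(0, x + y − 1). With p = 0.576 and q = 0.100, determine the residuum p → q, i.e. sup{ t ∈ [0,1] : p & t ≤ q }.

The residuum of the Łukasiewicz t-norm gives the supremum: min(1, 1 − 0.576 + 0.100).
1 − 0.576 + 0.100 = 0.524, so t = min(1, 0.524) = 0.524.
Check: 0.576 & 0.524 = max(0, 0.100) = 0.100 ≤ 0.100.

0.524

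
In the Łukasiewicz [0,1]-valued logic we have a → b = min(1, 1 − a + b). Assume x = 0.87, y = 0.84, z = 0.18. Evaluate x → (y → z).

0.47

y → z = min(1, 1 − 0.84 + 0.18) = min(1, 0.34) = 0.34
x → (y → z) = min(1, 1 − 0.87 + 0.34) = min(1, 0.47) = 0.47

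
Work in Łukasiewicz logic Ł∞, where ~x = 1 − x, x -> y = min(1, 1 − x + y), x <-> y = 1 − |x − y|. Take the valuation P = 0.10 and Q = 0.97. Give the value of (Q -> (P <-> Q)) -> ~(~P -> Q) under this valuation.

P <-> Q = 1 − |0.10 − 0.97| = 1 − 0.87 = 0.13
Q -> (P <-> Q) = min(1, 1 − 0.97 + 0.13) = min(1, 0.16) = 0.16
~P = 1 − 0.10 = 0.90
~P -> Q = min(1, 1 − 0.90 + 0.97) = min(1, 1.07) = 1.00
~(~P -> Q) = 1 − 1.00 = 0.00
(Q -> (P <-> Q)) -> ~(~P -> Q) = min(1, 1 − 0.16 + 0.00) = min(1, 0.84) = 0.84

0.84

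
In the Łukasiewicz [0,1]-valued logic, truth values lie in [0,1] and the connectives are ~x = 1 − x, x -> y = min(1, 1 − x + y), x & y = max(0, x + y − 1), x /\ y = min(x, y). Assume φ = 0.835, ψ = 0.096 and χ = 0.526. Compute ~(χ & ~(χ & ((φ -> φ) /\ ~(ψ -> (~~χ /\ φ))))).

φ -> φ = min(1, 1 − 0.835 + 0.835) = min(1, 1.000) = 1.000
~χ = 1 − 0.526 = 0.474
~~χ = 1 − 0.474 = 0.526
~~χ /\ φ = min(0.526, 0.835) = 0.526
ψ -> (~~χ /\ φ) = min(1, 1 − 0.096 + 0.526) = min(1, 1.430) = 1.000
~(ψ -> (~~χ /\ φ)) = 1 − 1.000 = 0.000
(φ -> φ) /\ ~(ψ -> (~~χ /\ φ)) = min(1.000, 0.000) = 0.000
χ & ((φ -> φ) /\ ~(ψ -> (~~χ /\ φ))) = max(0, 0.526 + 0.000 − 1) = max(0, -0.474) = 0.000
~(χ & ((φ -> φ) /\ ~(ψ -> (~~χ /\ φ)))) = 1 − 0.000 = 1.000
χ & ~(χ & ((φ -> φ) /\ ~(ψ -> (~~χ /\ φ)))) = max(0, 0.526 + 1.000 − 1) = max(0, 0.526) = 0.526
~(χ & ~(χ & ((φ -> φ) /\ ~(ψ -> (~~χ /\ φ))))) = 1 − 0.526 = 0.474

0.474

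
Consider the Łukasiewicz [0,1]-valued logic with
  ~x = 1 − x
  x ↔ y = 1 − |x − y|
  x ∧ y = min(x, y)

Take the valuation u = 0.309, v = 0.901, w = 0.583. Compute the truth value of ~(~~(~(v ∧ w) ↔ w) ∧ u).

0.691

v ∧ w = min(0.901, 0.583) = 0.583
~(v ∧ w) = 1 − 0.583 = 0.417
~(v ∧ w) ↔ w = 1 − |0.417 − 0.583| = 1 − 0.166 = 0.834
~(~(v ∧ w) ↔ w) = 1 − 0.834 = 0.166
~~(~(v ∧ w) ↔ w) = 1 − 0.166 = 0.834
~~(~(v ∧ w) ↔ w) ∧ u = min(0.834, 0.309) = 0.309
~(~~(~(v ∧ w) ↔ w) ∧ u) = 1 − 0.309 = 0.691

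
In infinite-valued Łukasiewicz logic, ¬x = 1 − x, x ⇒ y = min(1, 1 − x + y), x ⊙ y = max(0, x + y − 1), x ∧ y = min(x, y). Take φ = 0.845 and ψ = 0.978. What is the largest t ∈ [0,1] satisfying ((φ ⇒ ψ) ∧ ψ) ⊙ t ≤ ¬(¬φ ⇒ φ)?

φ ⇒ ψ = min(1, 1 − 0.845 + 0.978) = min(1, 1.133) = 1.000
(φ ⇒ ψ) ∧ ψ = min(1.000, 0.978) = 0.978
So the left factor is (φ ⇒ ψ) ∧ ψ = 0.978.
¬φ = 1 − 0.845 = 0.155
¬φ ⇒ φ = min(1, 1 − 0.155 + 0.845) = min(1, 1.690) = 1.000
¬(¬φ ⇒ φ) = 1 − 1.000 = 0.000
So the right-hand bound is ¬(¬φ ⇒ φ) = 0.000.
The residuum of the Łukasiewicz t-norm gives the supremum: min(1, 1 − 0.978 + 0.000).
1 − 0.978 + 0.000 = 0.022, so t = min(1, 0.022) = 0.022.
Check: 0.978 ⊙ 0.022 = max(0, 0.000) = 0.000 ≤ 0.000.

0.022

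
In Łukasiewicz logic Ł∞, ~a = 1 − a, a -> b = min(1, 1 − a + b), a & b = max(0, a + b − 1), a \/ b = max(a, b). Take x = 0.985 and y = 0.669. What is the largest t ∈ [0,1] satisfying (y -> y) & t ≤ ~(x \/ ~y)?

0.015

y -> y = min(1, 1 − 0.669 + 0.669) = min(1, 1.000) = 1.000
So the left factor is y -> y = 1.000.
~y = 1 − 0.669 = 0.331
x \/ ~y = max(0.985, 0.331) = 0.985
~(x \/ ~y) = 1 − 0.985 = 0.015
So the right-hand bound is ~(x \/ ~y) = 0.015.
The residuum of the Łukasiewicz t-norm gives the supremum: min(1, 1 − 1.000 + 0.015).
1 − 1.000 + 0.015 = 0.015, so t = min(1, 0.015) = 0.015.
Check: 1.000 & 0.015 = max(0, 0.015) = 0.015 ≤ 0.015.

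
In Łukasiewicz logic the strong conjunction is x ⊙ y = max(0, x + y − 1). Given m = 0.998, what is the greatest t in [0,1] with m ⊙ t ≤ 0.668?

The residuum of the Łukasiewicz t-norm gives the supremum: min(1, 1 − 0.998 + 0.668).
1 − 0.998 + 0.668 = 0.670, so t = min(1, 0.670) = 0.670.
Check: 0.998 ⊙ 0.670 = max(0, 0.668) = 0.668 ≤ 0.668.

0.670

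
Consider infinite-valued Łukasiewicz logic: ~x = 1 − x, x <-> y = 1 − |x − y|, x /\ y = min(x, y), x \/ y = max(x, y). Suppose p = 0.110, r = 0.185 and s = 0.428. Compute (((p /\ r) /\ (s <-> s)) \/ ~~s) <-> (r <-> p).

0.503

p /\ r = min(0.110, 0.185) = 0.110
s <-> s = 1 − |0.428 − 0.428| = 1 − 0.000 = 1.000
(p /\ r) /\ (s <-> s) = min(0.110, 1.000) = 0.110
~s = 1 − 0.428 = 0.572
~~s = 1 − 0.572 = 0.428
((p /\ r) /\ (s <-> s)) \/ ~~s = max(0.110, 0.428) = 0.428
r <-> p = 1 − |0.185 − 0.110| = 1 − 0.075 = 0.925
(((p /\ r) /\ (s <-> s)) \/ ~~s) <-> (r <-> p) = 1 − |0.428 − 0.925| = 1 − 0.497 = 0.503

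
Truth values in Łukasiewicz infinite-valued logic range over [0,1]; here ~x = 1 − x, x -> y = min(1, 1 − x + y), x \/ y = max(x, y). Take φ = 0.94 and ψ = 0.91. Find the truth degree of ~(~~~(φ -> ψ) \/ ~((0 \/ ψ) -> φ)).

φ -> ψ = min(1, 1 − 0.94 + 0.91) = min(1, 0.97) = 0.97
~(φ -> ψ) = 1 − 0.97 = 0.03
~~(φ -> ψ) = 1 − 0.03 = 0.97
~~~(φ -> ψ) = 1 − 0.97 = 0.03
0 \/ ψ = max(0.00, 0.91) = 0.91
(0 \/ ψ) -> φ = min(1, 1 − 0.91 + 0.94) = min(1, 1.03) = 1.00
~((0 \/ ψ) -> φ) = 1 − 1.00 = 0.00
~~~(φ -> ψ) \/ ~((0 \/ ψ) -> φ) = max(0.03, 0.00) = 0.03
~(~~~(φ -> ψ) \/ ~((0 \/ ψ) -> φ)) = 1 − 0.03 = 0.97

0.97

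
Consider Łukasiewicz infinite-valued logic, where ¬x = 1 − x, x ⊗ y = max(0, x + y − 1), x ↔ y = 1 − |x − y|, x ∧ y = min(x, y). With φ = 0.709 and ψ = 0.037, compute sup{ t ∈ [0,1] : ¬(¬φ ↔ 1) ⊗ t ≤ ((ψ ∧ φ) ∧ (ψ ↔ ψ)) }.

¬φ = 1 − 0.709 = 0.291
¬φ ↔ 1 = 1 − |0.291 − 1.000| = 1 − 0.709 = 0.291
¬(¬φ ↔ 1) = 1 − 0.291 = 0.709
So the left factor is ¬(¬φ ↔ 1) = 0.709.
ψ ∧ φ = min(0.037, 0.709) = 0.037
ψ ↔ ψ = 1 − |0.037 − 0.037| = 1 − 0.000 = 1.000
(ψ ∧ φ) ∧ (ψ ↔ ψ) = min(0.037, 1.000) = 0.037
So the right-hand bound is (ψ ∧ φ) ∧ (ψ ↔ ψ) = 0.037.
The residuum of the Łukasiewicz t-norm gives the supremum: min(1, 1 − 0.709 + 0.037).
1 − 0.709 + 0.037 = 0.328, so t = min(1, 0.328) = 0.328.
Check: 0.709 ⊗ 0.328 = max(0, 0.037) = 0.037 ≤ 0.037.

0.328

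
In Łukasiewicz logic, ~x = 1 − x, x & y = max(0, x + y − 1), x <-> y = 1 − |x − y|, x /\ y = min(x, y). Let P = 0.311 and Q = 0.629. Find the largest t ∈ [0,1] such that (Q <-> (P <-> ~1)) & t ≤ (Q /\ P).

~1 = 1 − 1.000 = 0.000
P <-> ~1 = 1 − |0.311 − 0.000| = 1 − 0.311 = 0.689
Q <-> (P <-> ~1) = 1 − |0.629 − 0.689| = 1 − 0.060 = 0.940
So the left factor is Q <-> (P <-> ~1) = 0.940.
Q /\ P = min(0.629, 0.311) = 0.311
So the right-hand bound is Q /\ P = 0.311.
The residuum of the Łukasiewicz t-norm gives the supremum: min(1, 1 − 0.940 + 0.311).
1 − 0.940 + 0.311 = 0.371, so t = min(1, 0.371) = 0.371.
Check: 0.940 & 0.371 = max(0, 0.311) = 0.311 ≤ 0.311.

0.371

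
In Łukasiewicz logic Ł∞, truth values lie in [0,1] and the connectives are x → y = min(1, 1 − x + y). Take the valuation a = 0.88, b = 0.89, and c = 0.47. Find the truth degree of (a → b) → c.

a → b = min(1, 1 − 0.88 + 0.89) = min(1, 1.01) = 1.00
(a → b) → c = min(1, 1 − 1.00 + 0.47) = min(1, 0.47) = 0.47

0.47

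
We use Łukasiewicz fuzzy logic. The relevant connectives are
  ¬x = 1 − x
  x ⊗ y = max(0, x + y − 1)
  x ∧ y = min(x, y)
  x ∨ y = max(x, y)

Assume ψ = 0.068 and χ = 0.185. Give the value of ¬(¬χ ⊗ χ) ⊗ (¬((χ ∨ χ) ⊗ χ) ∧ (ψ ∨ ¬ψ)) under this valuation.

0.932

¬χ = 1 − 0.185 = 0.815
¬χ ⊗ χ = max(0, 0.815 + 0.185 − 1) = max(0, 0.000) = 0.000
¬(¬χ ⊗ χ) = 1 − 0.000 = 1.000
χ ∨ χ = max(0.185, 0.185) = 0.185
(χ ∨ χ) ⊗ χ = max(0, 0.185 + 0.185 − 1) = max(0, -0.630) = 0.000
¬((χ ∨ χ) ⊗ χ) = 1 − 0.000 = 1.000
¬ψ = 1 − 0.068 = 0.932
ψ ∨ ¬ψ = max(0.068, 0.932) = 0.932
¬((χ ∨ χ) ⊗ χ) ∧ (ψ ∨ ¬ψ) = min(1.000, 0.932) = 0.932
¬(¬χ ⊗ χ) ⊗ (¬((χ ∨ χ) ⊗ χ) ∧ (ψ ∨ ¬ψ)) = max(0, 1.000 + 0.932 − 1) = max(0, 0.932) = 0.932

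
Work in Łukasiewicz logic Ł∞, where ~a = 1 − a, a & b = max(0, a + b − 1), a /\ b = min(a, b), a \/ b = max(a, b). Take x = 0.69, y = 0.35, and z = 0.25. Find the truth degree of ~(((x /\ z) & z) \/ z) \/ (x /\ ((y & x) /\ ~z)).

x /\ z = min(0.69, 0.25) = 0.25
(x /\ z) & z = max(0, 0.25 + 0.25 − 1) = max(0, -0.50) = 0.00
((x /\ z) & z) \/ z = max(0.00, 0.25) = 0.25
~(((x /\ z) & z) \/ z) = 1 − 0.25 = 0.75
y & x = max(0, 0.35 + 0.69 − 1) = max(0, 0.04) = 0.04
~z = 1 − 0.25 = 0.75
(y & x) /\ ~z = min(0.04, 0.75) = 0.04
x /\ ((y & x) /\ ~z) = min(0.69, 0.04) = 0.04
~(((x /\ z) & z) \/ z) \/ (x /\ ((y & x) /\ ~z)) = max(0.75, 0.04) = 0.75

0.75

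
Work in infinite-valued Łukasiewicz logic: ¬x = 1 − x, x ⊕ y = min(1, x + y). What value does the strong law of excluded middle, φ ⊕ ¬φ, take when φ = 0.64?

1.00

¬φ = 1 − 0.64 = 0.36
φ ⊕ ¬φ = min(1, 0.64 + 0.36) = min(1, 1.00) = 1.00
(As expected: always 1 in Ł∞ since a ⊕ (1−a) = 1.)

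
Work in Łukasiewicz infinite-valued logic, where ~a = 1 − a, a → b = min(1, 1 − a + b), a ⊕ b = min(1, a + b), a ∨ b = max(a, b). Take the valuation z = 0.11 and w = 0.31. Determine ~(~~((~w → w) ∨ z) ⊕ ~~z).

0.27

~w = 1 − 0.31 = 0.69
~w → w = min(1, 1 − 0.69 + 0.31) = min(1, 0.62) = 0.62
(~w → w) ∨ z = max(0.62, 0.11) = 0.62
~((~w → w) ∨ z) = 1 − 0.62 = 0.38
~~((~w → w) ∨ z) = 1 − 0.38 = 0.62
~z = 1 − 0.11 = 0.89
~~z = 1 − 0.89 = 0.11
~~((~w → w) ∨ z) ⊕ ~~z = min(1, 0.62 + 0.11) = min(1, 0.73) = 0.73
~(~~((~w → w) ∨ z) ⊕ ~~z) = 1 − 0.73 = 0.27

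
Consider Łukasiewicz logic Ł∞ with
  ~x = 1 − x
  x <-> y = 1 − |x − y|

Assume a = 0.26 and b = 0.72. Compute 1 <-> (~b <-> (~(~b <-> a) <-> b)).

0.98

~b = 1 − 0.72 = 0.28
~b <-> a = 1 − |0.28 − 0.26| = 1 − 0.02 = 0.98
~(~b <-> a) = 1 − 0.98 = 0.02
~(~b <-> a) <-> b = 1 − |0.02 − 0.72| = 1 − 0.70 = 0.30
~b <-> (~(~b <-> a) <-> b) = 1 − |0.28 − 0.30| = 1 − 0.02 = 0.98
1 <-> (~b <-> (~(~b <-> a) <-> b)) = 1 − |1.00 − 0.98| = 1 − 0.02 = 0.98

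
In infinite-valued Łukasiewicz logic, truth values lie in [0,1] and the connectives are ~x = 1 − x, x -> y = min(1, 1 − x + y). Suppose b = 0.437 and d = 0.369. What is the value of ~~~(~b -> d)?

0.194

~b = 1 − 0.437 = 0.563
~b -> d = min(1, 1 − 0.563 + 0.369) = min(1, 0.806) = 0.806
~(~b -> d) = 1 − 0.806 = 0.194
~~(~b -> d) = 1 − 0.194 = 0.806
~~~(~b -> d) = 1 − 0.806 = 0.194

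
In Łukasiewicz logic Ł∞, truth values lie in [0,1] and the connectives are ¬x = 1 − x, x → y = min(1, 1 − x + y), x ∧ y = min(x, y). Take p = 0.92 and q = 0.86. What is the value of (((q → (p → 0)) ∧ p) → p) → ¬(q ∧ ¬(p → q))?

0.94

p → 0 = min(1, 1 − 0.92 + 0.00) = min(1, 0.08) = 0.08
q → (p → 0) = min(1, 1 − 0.86 + 0.08) = min(1, 0.22) = 0.22
(q → (p → 0)) ∧ p = min(0.22, 0.92) = 0.22
((q → (p → 0)) ∧ p) → p = min(1, 1 − 0.22 + 0.92) = min(1, 1.70) = 1.00
p → q = min(1, 1 − 0.92 + 0.86) = min(1, 0.94) = 0.94
¬(p → q) = 1 − 0.94 = 0.06
q ∧ ¬(p → q) = min(0.86, 0.06) = 0.06
¬(q ∧ ¬(p → q)) = 1 − 0.06 = 0.94
(((q → (p → 0)) ∧ p) → p) → ¬(q ∧ ¬(p → q)) = min(1, 1 − 1.00 + 0.94) = min(1, 0.94) = 0.94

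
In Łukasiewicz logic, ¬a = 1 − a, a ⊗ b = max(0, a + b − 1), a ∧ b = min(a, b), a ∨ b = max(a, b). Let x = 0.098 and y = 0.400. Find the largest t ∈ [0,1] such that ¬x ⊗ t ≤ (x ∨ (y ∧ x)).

0.196

¬x = 1 − 0.098 = 0.902
So the left factor is ¬x = 0.902.
y ∧ x = min(0.400, 0.098) = 0.098
x ∨ (y ∧ x) = max(0.098, 0.098) = 0.098
So the right-hand bound is x ∨ (y ∧ x) = 0.098.
The residuum of the Łukasiewicz t-norm gives the supremum: min(1, 1 − 0.902 + 0.098).
1 − 0.902 + 0.098 = 0.196, so t = min(1, 0.196) = 0.196.
Check: 0.902 ⊗ 0.196 = max(0, 0.098) = 0.098 ≤ 0.098.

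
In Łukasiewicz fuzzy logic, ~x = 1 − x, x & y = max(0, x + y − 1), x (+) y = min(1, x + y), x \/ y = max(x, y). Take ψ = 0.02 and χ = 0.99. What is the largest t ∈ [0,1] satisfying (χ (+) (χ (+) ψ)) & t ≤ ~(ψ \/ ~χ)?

χ (+) ψ = min(1, 0.99 + 0.02) = min(1, 1.01) = 1.00
χ (+) (χ (+) ψ) = min(1, 0.99 + 1.00) = min(1, 1.99) = 1.00
So the left factor is χ (+) (χ (+) ψ) = 1.00.
~χ = 1 − 0.99 = 0.01
ψ \/ ~χ = max(0.02, 0.01) = 0.02
~(ψ \/ ~χ) = 1 − 0.02 = 0.98
So the right-hand bound is ~(ψ \/ ~χ) = 0.98.
The residuum of the Łukasiewicz t-norm gives the supremum: min(1, 1 − 1.00 + 0.98).
1 − 1.00 + 0.98 = 0.98, so t = min(1, 0.98) = 0.98.
Check: 1.00 & 0.98 = max(0, 0.98) = 0.98 ≤ 0.98.

0.98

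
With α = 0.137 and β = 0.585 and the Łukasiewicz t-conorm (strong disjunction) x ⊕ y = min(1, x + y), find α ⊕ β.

0.722

α ⊕ β = min(1, 0.137 + 0.585) = min(1, 0.722) = 0.722
For comparison, the Gödel t-conorm max(x, y) would give 0.585.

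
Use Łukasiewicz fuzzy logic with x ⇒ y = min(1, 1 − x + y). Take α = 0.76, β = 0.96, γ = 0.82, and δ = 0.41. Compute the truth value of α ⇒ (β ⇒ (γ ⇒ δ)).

0.87

γ ⇒ δ = min(1, 1 − 0.82 + 0.41) = min(1, 0.59) = 0.59
β ⇒ (γ ⇒ δ) = min(1, 1 − 0.96 + 0.59) = min(1, 0.63) = 0.63
α ⇒ (β ⇒ (γ ⇒ δ)) = min(1, 1 − 0.76 + 0.63) = min(1, 0.87) = 0.87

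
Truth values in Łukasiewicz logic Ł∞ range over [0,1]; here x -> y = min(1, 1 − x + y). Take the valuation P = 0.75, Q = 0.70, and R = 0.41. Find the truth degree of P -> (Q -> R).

Q -> R = min(1, 1 − 0.70 + 0.41) = min(1, 0.71) = 0.71
P -> (Q -> R) = min(1, 1 − 0.75 + 0.71) = min(1, 0.96) = 0.96

0.96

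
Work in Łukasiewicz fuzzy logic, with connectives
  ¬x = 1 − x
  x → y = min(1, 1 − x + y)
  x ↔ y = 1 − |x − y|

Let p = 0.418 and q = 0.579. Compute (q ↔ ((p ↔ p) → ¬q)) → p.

p ↔ p = 1 − |0.418 − 0.418| = 1 − 0.000 = 1.000
¬q = 1 − 0.579 = 0.421
(p ↔ p) → ¬q = min(1, 1 − 1.000 + 0.421) = min(1, 0.421) = 0.421
q ↔ ((p ↔ p) → ¬q) = 1 − |0.579 − 0.421| = 1 − 0.158 = 0.842
(q ↔ ((p ↔ p) → ¬q)) → p = min(1, 1 − 0.842 + 0.418) = min(1, 0.576) = 0.576

0.576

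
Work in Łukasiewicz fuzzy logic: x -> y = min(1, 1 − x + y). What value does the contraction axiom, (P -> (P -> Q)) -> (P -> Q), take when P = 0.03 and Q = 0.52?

P -> Q = min(1, 1 − 0.03 + 0.52) = min(1, 1.49) = 1.00
P -> (P -> Q) = min(1, 1 − 0.03 + 1.00) = min(1, 1.97) = 1.00
(P -> (P -> Q)) -> (P -> Q) = min(1, 1 − 1.00 + 1.00) = min(1, 1.00) = 1.00

1.00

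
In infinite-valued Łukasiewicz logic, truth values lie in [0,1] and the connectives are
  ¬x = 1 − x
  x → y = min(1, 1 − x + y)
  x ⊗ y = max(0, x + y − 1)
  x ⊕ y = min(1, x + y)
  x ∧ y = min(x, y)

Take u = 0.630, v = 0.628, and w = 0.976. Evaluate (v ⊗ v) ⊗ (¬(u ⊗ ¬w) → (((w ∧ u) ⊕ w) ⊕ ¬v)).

v ⊗ v = max(0, 0.628 + 0.628 − 1) = max(0, 0.256) = 0.256
¬w = 1 − 0.976 = 0.024
u ⊗ ¬w = max(0, 0.630 + 0.024 − 1) = max(0, -0.346) = 0.000
¬(u ⊗ ¬w) = 1 − 0.000 = 1.000
w ∧ u = min(0.976, 0.630) = 0.630
(w ∧ u) ⊕ w = min(1, 0.630 + 0.976) = min(1, 1.606) = 1.000
¬v = 1 − 0.628 = 0.372
((w ∧ u) ⊕ w) ⊕ ¬v = min(1, 1.000 + 0.372) = min(1, 1.372) = 1.000
¬(u ⊗ ¬w) → (((w ∧ u) ⊕ w) ⊕ ¬v) = min(1, 1 − 1.000 + 1.000) = min(1, 1.000) = 1.000
(v ⊗ v) ⊗ (¬(u ⊗ ¬w) → (((w ∧ u) ⊕ w) ⊕ ¬v)) = max(0, 0.256 + 1.000 − 1) = max(0, 0.256) = 0.256

0.256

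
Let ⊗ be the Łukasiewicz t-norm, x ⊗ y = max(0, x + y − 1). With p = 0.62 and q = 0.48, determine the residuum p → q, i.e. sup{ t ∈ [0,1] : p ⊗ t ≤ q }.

0.86

The residuum of the Łukasiewicz t-norm gives the supremum: min(1, 1 − 0.62 + 0.48).
1 − 0.62 + 0.48 = 0.86, so t = min(1, 0.86) = 0.86.
Check: 0.62 ⊗ 0.86 = max(0, 0.48) = 0.48 ≤ 0.48.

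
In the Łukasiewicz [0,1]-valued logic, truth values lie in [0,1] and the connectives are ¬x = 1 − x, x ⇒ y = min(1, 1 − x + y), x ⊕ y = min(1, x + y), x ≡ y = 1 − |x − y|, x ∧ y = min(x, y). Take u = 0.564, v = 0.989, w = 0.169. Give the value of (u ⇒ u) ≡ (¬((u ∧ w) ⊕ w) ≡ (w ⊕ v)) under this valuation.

u ⇒ u = min(1, 1 − 0.564 + 0.564) = min(1, 1.000) = 1.000
u ∧ w = min(0.564, 0.169) = 0.169
(u ∧ w) ⊕ w = min(1, 0.169 + 0.169) = min(1, 0.338) = 0.338
¬((u ∧ w) ⊕ w) = 1 − 0.338 = 0.662
w ⊕ v = min(1, 0.169 + 0.989) = min(1, 1.158) = 1.000
¬((u ∧ w) ⊕ w) ≡ (w ⊕ v) = 1 − |0.662 − 1.000| = 1 − 0.338 = 0.662
(u ⇒ u) ≡ (¬((u ∧ w) ⊕ w) ≡ (w ⊕ v)) = 1 − |1.000 − 0.662| = 1 − 0.338 = 0.662

0.662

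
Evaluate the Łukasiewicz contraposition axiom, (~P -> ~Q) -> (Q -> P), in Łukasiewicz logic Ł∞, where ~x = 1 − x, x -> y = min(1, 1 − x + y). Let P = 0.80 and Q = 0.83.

~P = 1 − 0.80 = 0.20
~Q = 1 − 0.83 = 0.17
~P -> ~Q = min(1, 1 − 0.20 + 0.17) = min(1, 0.97) = 0.97
Q -> P = min(1, 1 − 0.83 + 0.80) = min(1, 0.97) = 0.97
(~P -> ~Q) -> (Q -> P) = min(1, 1 − 0.97 + 0.97) = min(1, 1.00) = 1.00
(As expected: an axiom of Ł∞, always 1.)

1.00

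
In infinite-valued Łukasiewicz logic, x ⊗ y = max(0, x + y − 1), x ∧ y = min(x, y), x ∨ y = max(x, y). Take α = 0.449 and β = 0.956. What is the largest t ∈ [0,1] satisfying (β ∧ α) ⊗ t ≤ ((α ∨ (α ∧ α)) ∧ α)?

1.000

β ∧ α = min(0.956, 0.449) = 0.449
So the left factor is β ∧ α = 0.449.
α ∧ α = min(0.449, 0.449) = 0.449
α ∨ (α ∧ α) = max(0.449, 0.449) = 0.449
(α ∨ (α ∧ α)) ∧ α = min(0.449, 0.449) = 0.449
So the right-hand bound is (α ∨ (α ∧ α)) ∧ α = 0.449.
The residuum of the Łukasiewicz t-norm gives the supremum: min(1, 1 − 0.449 + 0.449).
1 − 0.449 + 0.449 = 1.000, so t = min(1, 1.000) = 1.000.
Check: 0.449 ⊗ 1.000 = max(0, 0.449) = 0.449 ≤ 0.449.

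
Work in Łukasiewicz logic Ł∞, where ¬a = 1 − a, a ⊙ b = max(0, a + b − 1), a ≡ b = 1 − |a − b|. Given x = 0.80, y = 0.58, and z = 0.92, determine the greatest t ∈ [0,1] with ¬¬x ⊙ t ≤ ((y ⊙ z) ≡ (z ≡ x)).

¬x = 1 − 0.80 = 0.20
¬¬x = 1 − 0.20 = 0.80
So the left factor is ¬¬x = 0.80.
y ⊙ z = max(0, 0.58 + 0.92 − 1) = max(0, 0.50) = 0.50
z ≡ x = 1 − |0.92 − 0.80| = 1 − 0.12 = 0.88
(y ⊙ z) ≡ (z ≡ x) = 1 − |0.50 − 0.88| = 1 − 0.38 = 0.62
So the right-hand bound is (y ⊙ z) ≡ (z ≡ x) = 0.62.
The residuum of the Łukasiewicz t-norm gives the supremum: min(1, 1 − 0.80 + 0.62).
1 − 0.80 + 0.62 = 0.82, so t = min(1, 0.82) = 0.82.
Check: 0.80 ⊙ 0.82 = max(0, 0.62) = 0.62 ≤ 0.62.

0.82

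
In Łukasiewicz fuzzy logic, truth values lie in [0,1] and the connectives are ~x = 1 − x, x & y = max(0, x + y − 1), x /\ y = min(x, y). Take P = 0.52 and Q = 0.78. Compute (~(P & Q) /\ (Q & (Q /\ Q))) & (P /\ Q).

0.08

P & Q = max(0, 0.52 + 0.78 − 1) = max(0, 0.30) = 0.30
~(P & Q) = 1 − 0.30 = 0.70
Q /\ Q = min(0.78, 0.78) = 0.78
Q & (Q /\ Q) = max(0, 0.78 + 0.78 − 1) = max(0, 0.56) = 0.56
~(P & Q) /\ (Q & (Q /\ Q)) = min(0.70, 0.56) = 0.56
P /\ Q = min(0.52, 0.78) = 0.52
(~(P & Q) /\ (Q & (Q /\ Q))) & (P /\ Q) = max(0, 0.56 + 0.52 − 1) = max(0, 0.08) = 0.08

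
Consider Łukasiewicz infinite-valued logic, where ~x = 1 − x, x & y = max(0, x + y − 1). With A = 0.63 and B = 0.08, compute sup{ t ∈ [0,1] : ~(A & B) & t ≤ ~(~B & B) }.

A & B = max(0, 0.63 + 0.08 − 1) = max(0, -0.29) = 0.00
~(A & B) = 1 − 0.00 = 1.00
So the left factor is ~(A & B) = 1.00.
~B = 1 − 0.08 = 0.92
~B & B = max(0, 0.92 + 0.08 − 1) = max(0, 0.00) = 0.00
~(~B & B) = 1 − 0.00 = 1.00
So the right-hand bound is ~(~B & B) = 1.00.
The residuum of the Łukasiewicz t-norm gives the supremum: min(1, 1 − 1.00 + 1.00).
1 − 1.00 + 1.00 = 1.00, so t = min(1, 1.00) = 1.00.
Check: 1.00 & 1.00 = max(0, 1.00) = 1.00 ≤ 1.00.

1.00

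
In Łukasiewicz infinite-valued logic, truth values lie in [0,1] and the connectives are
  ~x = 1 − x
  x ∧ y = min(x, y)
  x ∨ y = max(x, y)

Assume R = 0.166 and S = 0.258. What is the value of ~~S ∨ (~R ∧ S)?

0.258

~S = 1 − 0.258 = 0.742
~~S = 1 − 0.742 = 0.258
~R = 1 − 0.166 = 0.834
~R ∧ S = min(0.834, 0.258) = 0.258
~~S ∨ (~R ∧ S) = max(0.258, 0.258) = 0.258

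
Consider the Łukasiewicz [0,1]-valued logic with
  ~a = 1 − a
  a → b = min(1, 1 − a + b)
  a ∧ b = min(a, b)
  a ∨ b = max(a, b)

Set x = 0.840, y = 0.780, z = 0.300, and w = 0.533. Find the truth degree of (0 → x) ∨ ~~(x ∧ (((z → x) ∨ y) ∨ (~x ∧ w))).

1.000

0 → x = min(1, 1 − 0.000 + 0.840) = min(1, 1.840) = 1.000
z → x = min(1, 1 − 0.300 + 0.840) = min(1, 1.540) = 1.000
(z → x) ∨ y = max(1.000, 0.780) = 1.000
~x = 1 − 0.840 = 0.160
~x ∧ w = min(0.160, 0.533) = 0.160
((z → x) ∨ y) ∨ (~x ∧ w) = max(1.000, 0.160) = 1.000
x ∧ (((z → x) ∨ y) ∨ (~x ∧ w)) = min(0.840, 1.000) = 0.840
~(x ∧ (((z → x) ∨ y) ∨ (~x ∧ w))) = 1 − 0.840 = 0.160
~~(x ∧ (((z → x) ∨ y) ∨ (~x ∧ w))) = 1 − 0.160 = 0.840
(0 → x) ∨ ~~(x ∧ (((z → x) ∨ y) ∨ (~x ∧ w))) = max(1.000, 0.840) = 1.000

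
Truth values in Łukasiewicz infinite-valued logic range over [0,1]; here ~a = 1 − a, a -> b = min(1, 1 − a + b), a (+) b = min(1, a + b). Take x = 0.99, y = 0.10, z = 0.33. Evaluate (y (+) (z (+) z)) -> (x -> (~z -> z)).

0.91

z (+) z = min(1, 0.33 + 0.33) = min(1, 0.66) = 0.66
y (+) (z (+) z) = min(1, 0.10 + 0.66) = min(1, 0.76) = 0.76
~z = 1 − 0.33 = 0.67
~z -> z = min(1, 1 − 0.67 + 0.33) = min(1, 0.66) = 0.66
x -> (~z -> z) = min(1, 1 − 0.99 + 0.66) = min(1, 0.67) = 0.67
(y (+) (z (+) z)) -> (x -> (~z -> z)) = min(1, 1 − 0.76 + 0.67) = min(1, 0.91) = 0.91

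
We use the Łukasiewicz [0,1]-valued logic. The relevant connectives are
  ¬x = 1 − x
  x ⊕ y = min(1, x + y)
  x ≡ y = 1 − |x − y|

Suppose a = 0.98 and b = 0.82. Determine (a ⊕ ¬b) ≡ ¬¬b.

¬b = 1 − 0.82 = 0.18
a ⊕ ¬b = min(1, 0.98 + 0.18) = min(1, 1.16) = 1.00
¬¬b = 1 − 0.18 = 0.82
(a ⊕ ¬b) ≡ ¬¬b = 1 − |1.00 − 0.82| = 1 − 0.18 = 0.82

0.82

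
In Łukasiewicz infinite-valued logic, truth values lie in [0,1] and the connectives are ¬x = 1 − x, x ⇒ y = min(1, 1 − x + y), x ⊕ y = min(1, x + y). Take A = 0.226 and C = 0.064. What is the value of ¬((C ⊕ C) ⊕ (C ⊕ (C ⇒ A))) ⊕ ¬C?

0.936

C ⊕ C = min(1, 0.064 + 0.064) = min(1, 0.128) = 0.128
C ⇒ A = min(1, 1 − 0.064 + 0.226) = min(1, 1.162) = 1.000
C ⊕ (C ⇒ A) = min(1, 0.064 + 1.000) = min(1, 1.064) = 1.000
(C ⊕ C) ⊕ (C ⊕ (C ⇒ A)) = min(1, 0.128 + 1.000) = min(1, 1.128) = 1.000
¬((C ⊕ C) ⊕ (C ⊕ (C ⇒ A))) = 1 − 1.000 = 0.000
¬C = 1 − 0.064 = 0.936
¬((C ⊕ C) ⊕ (C ⊕ (C ⇒ A))) ⊕ ¬C = min(1, 0.000 + 0.936) = min(1, 0.936) = 0.936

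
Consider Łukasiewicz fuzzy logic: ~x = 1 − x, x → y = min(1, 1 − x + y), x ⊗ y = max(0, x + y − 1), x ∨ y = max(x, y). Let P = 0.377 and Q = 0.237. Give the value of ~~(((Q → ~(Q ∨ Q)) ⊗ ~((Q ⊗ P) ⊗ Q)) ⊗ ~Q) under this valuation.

Q ∨ Q = max(0.237, 0.237) = 0.237
~(Q ∨ Q) = 1 − 0.237 = 0.763
Q → ~(Q ∨ Q) = min(1, 1 − 0.237 + 0.763) = min(1, 1.526) = 1.000
Q ⊗ P = max(0, 0.237 + 0.377 − 1) = max(0, -0.386) = 0.000
(Q ⊗ P) ⊗ Q = max(0, 0.000 + 0.237 − 1) = max(0, -0.763) = 0.000
~((Q ⊗ P) ⊗ Q) = 1 − 0.000 = 1.000
(Q → ~(Q ∨ Q)) ⊗ ~((Q ⊗ P) ⊗ Q) = max(0, 1.000 + 1.000 − 1) = max(0, 1.000) = 1.000
~Q = 1 − 0.237 = 0.763
((Q → ~(Q ∨ Q)) ⊗ ~((Q ⊗ P) ⊗ Q)) ⊗ ~Q = max(0, 1.000 + 0.763 − 1) = max(0, 0.763) = 0.763
~(((Q → ~(Q ∨ Q)) ⊗ ~((Q ⊗ P) ⊗ Q)) ⊗ ~Q) = 1 − 0.763 = 0.237
~~(((Q → ~(Q ∨ Q)) ⊗ ~((Q ⊗ P) ⊗ Q)) ⊗ ~Q) = 1 − 0.237 = 0.763

0.763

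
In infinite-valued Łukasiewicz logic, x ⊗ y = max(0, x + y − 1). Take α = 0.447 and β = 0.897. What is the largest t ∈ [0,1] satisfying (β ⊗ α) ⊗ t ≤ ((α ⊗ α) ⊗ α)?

β ⊗ α = max(0, 0.897 + 0.447 − 1) = max(0, 0.344) = 0.344
So the left factor is β ⊗ α = 0.344.
α ⊗ α = max(0, 0.447 + 0.447 − 1) = max(0, -0.106) = 0.000
(α ⊗ α) ⊗ α = max(0, 0.000 + 0.447 − 1) = max(0, -0.553) = 0.000
So the right-hand bound is (α ⊗ α) ⊗ α = 0.000.
The residuum of the Łukasiewicz t-norm gives the supremum: min(1, 1 − 0.344 + 0.000).
1 − 0.344 + 0.000 = 0.656, so t = min(1, 0.656) = 0.656.
Check: 0.344 ⊗ 0.656 = max(0, 0.000) = 0.000 ≤ 0.000.

0.656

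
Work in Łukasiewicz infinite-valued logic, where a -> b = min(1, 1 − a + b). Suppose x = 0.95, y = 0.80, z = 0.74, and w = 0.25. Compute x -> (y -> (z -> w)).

0.76

z -> w = min(1, 1 − 0.74 + 0.25) = min(1, 0.51) = 0.51
y -> (z -> w) = min(1, 1 − 0.80 + 0.51) = min(1, 0.71) = 0.71
x -> (y -> (z -> w)) = min(1, 1 − 0.95 + 0.71) = min(1, 0.76) = 0.76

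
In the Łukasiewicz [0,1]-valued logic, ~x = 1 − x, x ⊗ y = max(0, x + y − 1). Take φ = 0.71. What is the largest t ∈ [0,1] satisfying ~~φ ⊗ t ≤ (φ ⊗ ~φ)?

~φ = 1 − 0.71 = 0.29
~~φ = 1 − 0.29 = 0.71
So the left factor is ~~φ = 0.71.
φ ⊗ ~φ = max(0, 0.71 + 0.29 − 1) = max(0, 0.00) = 0.00
So the right-hand bound is φ ⊗ ~φ = 0.00.
The residuum of the Łukasiewicz t-norm gives the supremum: min(1, 1 − 0.71 + 0.00).
1 − 0.71 + 0.00 = 0.29, so t = min(1, 0.29) = 0.29.
Check: 0.71 ⊗ 0.29 = max(0, 0.00) = 0.00 ≤ 0.00.

0.29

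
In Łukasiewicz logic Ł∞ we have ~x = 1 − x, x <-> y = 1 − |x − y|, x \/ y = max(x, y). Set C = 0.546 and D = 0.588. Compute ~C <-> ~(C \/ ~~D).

~C = 1 − 0.546 = 0.454
~D = 1 − 0.588 = 0.412
~~D = 1 − 0.412 = 0.588
C \/ ~~D = max(0.546, 0.588) = 0.588
~(C \/ ~~D) = 1 − 0.588 = 0.412
~C <-> ~(C \/ ~~D) = 1 − |0.454 − 0.412| = 1 − 0.042 = 0.958

0.958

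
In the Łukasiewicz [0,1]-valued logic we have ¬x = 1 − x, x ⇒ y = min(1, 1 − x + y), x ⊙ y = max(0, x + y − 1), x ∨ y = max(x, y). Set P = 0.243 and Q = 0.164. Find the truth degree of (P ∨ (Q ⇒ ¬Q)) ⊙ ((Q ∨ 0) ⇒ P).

1.000

¬Q = 1 − 0.164 = 0.836
Q ⇒ ¬Q = min(1, 1 − 0.164 + 0.836) = min(1, 1.672) = 1.000
P ∨ (Q ⇒ ¬Q) = max(0.243, 1.000) = 1.000
Q ∨ 0 = max(0.164, 0.000) = 0.164
(Q ∨ 0) ⇒ P = min(1, 1 − 0.164 + 0.243) = min(1, 1.079) = 1.000
(P ∨ (Q ⇒ ¬Q)) ⊙ ((Q ∨ 0) ⇒ P) = max(0, 1.000 + 1.000 − 1) = max(0, 1.000) = 1.000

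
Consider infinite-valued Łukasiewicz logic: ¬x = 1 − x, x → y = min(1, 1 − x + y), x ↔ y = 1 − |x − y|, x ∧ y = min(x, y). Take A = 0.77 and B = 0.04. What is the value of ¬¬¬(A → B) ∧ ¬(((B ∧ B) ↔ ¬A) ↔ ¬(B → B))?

A → B = min(1, 1 − 0.77 + 0.04) = min(1, 0.27) = 0.27
¬(A → B) = 1 − 0.27 = 0.73
¬¬(A → B) = 1 − 0.73 = 0.27
¬¬¬(A → B) = 1 − 0.27 = 0.73
B ∧ B = min(0.04, 0.04) = 0.04
¬A = 1 − 0.77 = 0.23
(B ∧ B) ↔ ¬A = 1 − |0.04 − 0.23| = 1 − 0.19 = 0.81
B → B = min(1, 1 − 0.04 + 0.04) = min(1, 1.00) = 1.00
¬(B → B) = 1 − 1.00 = 0.00
((B ∧ B) ↔ ¬A) ↔ ¬(B → B) = 1 − |0.81 − 0.00| = 1 − 0.81 = 0.19
¬(((B ∧ B) ↔ ¬A) ↔ ¬(B → B)) = 1 − 0.19 = 0.81
¬¬¬(A → B) ∧ ¬(((B ∧ B) ↔ ¬A) ↔ ¬(B → B)) = min(0.73, 0.81) = 0.73

0.73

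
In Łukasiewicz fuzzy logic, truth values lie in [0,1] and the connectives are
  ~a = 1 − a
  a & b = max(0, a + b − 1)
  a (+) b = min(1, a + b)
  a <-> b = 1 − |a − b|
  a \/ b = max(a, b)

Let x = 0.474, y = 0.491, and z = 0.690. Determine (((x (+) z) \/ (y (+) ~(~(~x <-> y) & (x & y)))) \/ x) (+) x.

x (+) z = min(1, 0.474 + 0.690) = min(1, 1.164) = 1.000
~x = 1 − 0.474 = 0.526
~x <-> y = 1 − |0.526 − 0.491| = 1 − 0.035 = 0.965
~(~x <-> y) = 1 − 0.965 = 0.035
x & y = max(0, 0.474 + 0.491 − 1) = max(0, -0.035) = 0.000
~(~x <-> y) & (x & y) = max(0, 0.035 + 0.000 − 1) = max(0, -0.965) = 0.000
~(~(~x <-> y) & (x & y)) = 1 − 0.000 = 1.000
y (+) ~(~(~x <-> y) & (x & y)) = min(1, 0.491 + 1.000) = min(1, 1.491) = 1.000
(x (+) z) \/ (y (+) ~(~(~x <-> y) & (x & y))) = max(1.000, 1.000) = 1.000
((x (+) z) \/ (y (+) ~(~(~x <-> y) & (x & y)))) \/ x = max(1.000, 0.474) = 1.000
(((x (+) z) \/ (y (+) ~(~(~x <-> y) & (x & y)))) \/ x) (+) x = min(1, 1.000 + 0.474) = min(1, 1.474) = 1.000

1.000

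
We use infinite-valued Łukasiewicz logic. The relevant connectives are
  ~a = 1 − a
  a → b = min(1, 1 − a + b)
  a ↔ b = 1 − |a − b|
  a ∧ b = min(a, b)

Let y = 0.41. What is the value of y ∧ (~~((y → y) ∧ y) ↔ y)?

0.41

y → y = min(1, 1 − 0.41 + 0.41) = min(1, 1.00) = 1.00
(y → y) ∧ y = min(1.00, 0.41) = 0.41
~((y → y) ∧ y) = 1 − 0.41 = 0.59
~~((y → y) ∧ y) = 1 − 0.59 = 0.41
~~((y → y) ∧ y) ↔ y = 1 − |0.41 − 0.41| = 1 − 0.00 = 1.00
y ∧ (~~((y → y) ∧ y) ↔ y) = min(0.41, 1.00) = 0.41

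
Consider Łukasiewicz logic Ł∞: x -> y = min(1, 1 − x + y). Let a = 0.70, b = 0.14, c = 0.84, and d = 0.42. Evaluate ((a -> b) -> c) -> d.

0.42

a -> b = min(1, 1 − 0.70 + 0.14) = min(1, 0.44) = 0.44
(a -> b) -> c = min(1, 1 − 0.44 + 0.84) = min(1, 1.40) = 1.00
((a -> b) -> c) -> d = min(1, 1 − 1.00 + 0.42) = min(1, 0.42) = 0.42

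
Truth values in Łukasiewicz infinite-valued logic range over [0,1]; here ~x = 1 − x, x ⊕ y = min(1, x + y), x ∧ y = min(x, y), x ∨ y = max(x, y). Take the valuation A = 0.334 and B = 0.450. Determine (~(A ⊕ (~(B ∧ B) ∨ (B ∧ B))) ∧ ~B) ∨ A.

0.334

B ∧ B = min(0.450, 0.450) = 0.450
~(B ∧ B) = 1 − 0.450 = 0.550
~(B ∧ B) ∨ (B ∧ B) = max(0.550, 0.450) = 0.550
A ⊕ (~(B ∧ B) ∨ (B ∧ B)) = min(1, 0.334 + 0.550) = min(1, 0.884) = 0.884
~(A ⊕ (~(B ∧ B) ∨ (B ∧ B))) = 1 − 0.884 = 0.116
~B = 1 − 0.450 = 0.550
~(A ⊕ (~(B ∧ B) ∨ (B ∧ B))) ∧ ~B = min(0.116, 0.550) = 0.116
(~(A ⊕ (~(B ∧ B) ∨ (B ∧ B))) ∧ ~B) ∨ A = max(0.116, 0.334) = 0.334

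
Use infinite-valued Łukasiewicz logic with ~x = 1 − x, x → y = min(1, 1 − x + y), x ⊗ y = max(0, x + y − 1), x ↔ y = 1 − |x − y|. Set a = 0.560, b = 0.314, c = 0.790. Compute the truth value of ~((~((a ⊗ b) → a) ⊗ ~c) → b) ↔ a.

0.440

a ⊗ b = max(0, 0.560 + 0.314 − 1) = max(0, -0.126) = 0.000
(a ⊗ b) → a = min(1, 1 − 0.000 + 0.560) = min(1, 1.560) = 1.000
~((a ⊗ b) → a) = 1 − 1.000 = 0.000
~c = 1 − 0.790 = 0.210
~((a ⊗ b) → a) ⊗ ~c = max(0, 0.000 + 0.210 − 1) = max(0, -0.790) = 0.000
(~((a ⊗ b) → a) ⊗ ~c) → b = min(1, 1 − 0.000 + 0.314) = min(1, 1.314) = 1.000
~((~((a ⊗ b) → a) ⊗ ~c) → b) = 1 − 1.000 = 0.000
~((~((a ⊗ b) → a) ⊗ ~c) → b) ↔ a = 1 − |0.000 − 0.560| = 1 − 0.560 = 0.440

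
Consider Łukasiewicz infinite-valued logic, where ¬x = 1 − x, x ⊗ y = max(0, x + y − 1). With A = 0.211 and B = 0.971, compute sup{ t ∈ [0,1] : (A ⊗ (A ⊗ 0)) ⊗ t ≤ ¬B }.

1.000

A ⊗ 0 = max(0, 0.211 + 0.000 − 1) = max(0, -0.789) = 0.000
A ⊗ (A ⊗ 0) = max(0, 0.211 + 0.000 − 1) = max(0, -0.789) = 0.000
So the left factor is A ⊗ (A ⊗ 0) = 0.000.
¬B = 1 − 0.971 = 0.029
So the right-hand bound is ¬B = 0.029.
The residuum of the Łukasiewicz t-norm gives the supremum: min(1, 1 − 0.000 + 0.029).
1 − 0.000 + 0.029 = 1.029, so t = min(1, 1.029) = 1.000.
Check: 0.000 ⊗ 1.000 = max(0, 0.000) = 0.000 ≤ 0.029.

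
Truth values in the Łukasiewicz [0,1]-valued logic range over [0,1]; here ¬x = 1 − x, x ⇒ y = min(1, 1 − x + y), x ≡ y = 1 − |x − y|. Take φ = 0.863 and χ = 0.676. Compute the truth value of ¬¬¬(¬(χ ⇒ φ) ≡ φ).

0.863

χ ⇒ φ = min(1, 1 − 0.676 + 0.863) = min(1, 1.187) = 1.000
¬(χ ⇒ φ) = 1 − 1.000 = 0.000
¬(χ ⇒ φ) ≡ φ = 1 − |0.000 − 0.863| = 1 − 0.863 = 0.137
¬(¬(χ ⇒ φ) ≡ φ) = 1 − 0.137 = 0.863
¬¬(¬(χ ⇒ φ) ≡ φ) = 1 − 0.863 = 0.137
¬¬¬(¬(χ ⇒ φ) ≡ φ) = 1 − 0.137 = 0.863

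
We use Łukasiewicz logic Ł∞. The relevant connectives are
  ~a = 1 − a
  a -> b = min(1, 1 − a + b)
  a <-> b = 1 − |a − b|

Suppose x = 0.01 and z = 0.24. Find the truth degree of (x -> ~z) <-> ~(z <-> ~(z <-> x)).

~z = 1 − 0.24 = 0.76
x -> ~z = min(1, 1 − 0.01 + 0.76) = min(1, 1.75) = 1.00
z <-> x = 1 − |0.24 − 0.01| = 1 − 0.23 = 0.77
~(z <-> x) = 1 − 0.77 = 0.23
z <-> ~(z <-> x) = 1 − |0.24 − 0.23| = 1 − 0.01 = 0.99
~(z <-> ~(z <-> x)) = 1 − 0.99 = 0.01
(x -> ~z) <-> ~(z <-> ~(z <-> x)) = 1 − |1.00 − 0.01| = 1 − 0.99 = 0.01

0.01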